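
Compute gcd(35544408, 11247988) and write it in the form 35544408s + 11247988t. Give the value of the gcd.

Apply Euclid's algorithm to 35544408 and 11247988:
35544408 = 3×11247988 + 1800444
11247988 = 6×1800444 + 445324
1800444 = 4×445324 + 19148
445324 = 23×19148 + 4920
19148 = 3×4920 + 4388
4920 = 1×4388 + 532
4388 = 8×532 + 132
532 = 4×132 + 4
132 = 33×4 + 0
gcd(35544408, 11247988) = 4.
Express as a combination:
4 = 532 − 4·132
4 = −4·4388 + 33·532
4 = 33·4920 − 37·4388
4 = −37·19148 + 144·4920
4 = 144·445324 − 3349·19148
4 = −3349·1800444 + 13540·445324
4 = 13540·11247988 − 84589·1800444
4 = −84589·35544408 + 267307·11247988
So 4 = (-84589)·35544408 + (267307)·11247988.

4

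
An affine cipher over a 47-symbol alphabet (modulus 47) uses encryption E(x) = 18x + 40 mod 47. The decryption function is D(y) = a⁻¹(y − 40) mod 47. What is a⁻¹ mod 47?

34

Apply the Euclidean algorithm to 47 and 18:
47 = 2×18 + 11
18 = 1×11 + 7
11 = 1×7 + 4
7 = 1×4 + 3
4 = 1×3 + 1
3 = 3×1 + 0
gcd = 1, so the inverse exists. Back-substitute:
1 = 4 − 3
1 = −7 + 2·4
1 = 2·11 − 3·7
1 = −3·18 + 5·11
1 = 5·47 − 13·18
So 18·(-13) ≡ 1 (mod 47), and -13 ≡ 34 (mod 47).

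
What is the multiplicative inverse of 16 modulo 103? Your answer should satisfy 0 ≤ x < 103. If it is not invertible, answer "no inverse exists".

Run Euclid on (103, 16):
103 = 6*16 + 7
16 = 2*7 + 2
7 = 3*2 + 1
2 = 2*1 + 0
The gcd is 1. Working backward:
1 = 7 − 3·2
1 = −3·16 + 7·7
1 = 7·103 − 45·16
Hence 16⁻¹ ≡ -45 ≡ 58 (mod 103).

58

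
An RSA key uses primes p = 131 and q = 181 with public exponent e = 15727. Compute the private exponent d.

φ(n) = (p−1)(q−1) = 130·180 = 23400.
Need d with 15727·d ≡ 1 (mod 23400). Apply the extended Euclidean algorithm:
23400 = 1·15727 + 7673
15727 = 2·7673 + 381
7673 = 20·381 + 53
381 = 7·53 + 10
53 = 5·10 + 3
10 = 3·3 + 1
3 = 3·1 + 0
Back-substitute:
1 = 10 − 3·3
1 = −3·53 + 16·10
1 = 16·381 − 115·53
1 = −115·7673 + 2316·381
1 = 2316·15727 − 4747·7673
1 = −4747·23400 + 7063·15727
So 15727·7063 ≡ 1 (mod 23400), hence d = 7063.

7063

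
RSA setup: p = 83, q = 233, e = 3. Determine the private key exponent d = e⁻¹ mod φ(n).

12683

φ(n) = (p−1)(q−1) = 82·232 = 19024.
Need d with 3·d ≡ 1 (mod 19024). Apply the extended Euclidean algorithm:
19024 = 6341*3 + 1
3 = 3*1 + 0
Back-substitute:
1 = 19024 − 6341·3
So 3·(-6341) ≡ 1 (mod 19024), hence d ≡ -6341 ≡ 12683 (mod 19024).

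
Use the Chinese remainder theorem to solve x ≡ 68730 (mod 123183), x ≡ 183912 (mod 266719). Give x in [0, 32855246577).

15166359690

Write x = 68730 + 123183·k. Then 123183·k ≡ 183912 − 68730 ≡ 115182 (mod 266719).
Need 123183⁻¹ mod 266719. Extended Euclid on (266719, 123183):
266719 = 2×123183 + 20353
123183 = 6×20353 + 1065
20353 = 19×1065 + 118
1065 = 9×118 + 3
118 = 39×3 + 1
3 = 3×1 + 0
Back-substitute:
1 = 118 − 39·3
1 = −39·1065 + 352·118
1 = 352·20353 − 6727·1065
1 = −6727·123183 + 40714·20353
1 = 40714·266719 − 88155·123183
123183⁻¹ ≡ 178564 (mod 266719), so k ≡ 178564·115182 ≡ 123120 (mod 266719).
x = 68730 + 123183·123120 = 15166359690.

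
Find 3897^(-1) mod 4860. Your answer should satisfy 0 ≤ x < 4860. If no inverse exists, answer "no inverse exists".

Compute gcd(3897, 4860):
4860 = 1×3897 + 963
3897 = 4×963 + 45
963 = 21×45 + 18
45 = 2×18 + 9
18 = 2×9 + 0
The gcd is 9, not 1, hence no inverse exists.

no inverse exists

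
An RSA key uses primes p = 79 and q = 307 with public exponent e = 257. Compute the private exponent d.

13745

φ(n) = (p−1)(q−1) = 78·306 = 23868.
Need d with 257·d ≡ 1 (mod 23868). Apply the extended Euclidean algorithm:
23868 = 92·257 + 224
257 = 1·224 + 33
224 = 6·33 + 26
33 = 1·26 + 7
26 = 3·7 + 5
7 = 1·5 + 2
5 = 2·2 + 1
2 = 2·1 + 0
Back-substitute:
1 = 5 − 2·2
1 = −2·7 + 3·5
1 = 3·26 − 11·7
1 = −11·33 + 14·26
1 = 14·224 − 95·33
1 = −95·257 + 109·224
1 = 109·23868 − 10123·257
So 257·(-10123) ≡ 1 (mod 23868), hence d ≡ -10123 ≡ 13745 (mod 23868).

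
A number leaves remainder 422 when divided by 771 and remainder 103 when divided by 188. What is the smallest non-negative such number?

Write x = 422 + 771·k. Then 771·k ≡ 103 − 422 ≡ 57 (mod 188).
Need 771⁻¹ mod 188. Extended Euclid on (188, 19):
188 = 9·19 + 17
19 = 1·17 + 2
17 = 8·2 + 1
2 = 2·1 + 0
Back-substitute:
1 = 17 − 8·2
1 = −8·19 + 9·17
1 = 9·188 − 89·19
771⁻¹ ≡ 99 (mod 188), so k ≡ 99·57 ≡ 3 (mod 188).
x = 422 + 771·3 = 2735.

2735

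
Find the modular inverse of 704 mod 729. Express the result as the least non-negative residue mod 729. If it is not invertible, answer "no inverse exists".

554

gcd(729, 704) by repeated division:
729 = 1×704 + 25
704 = 28×25 + 4
25 = 6×4 + 1
4 = 4×1 + 0
gcd = 1, so the inverse exists. Back-substitute:
1 = 25 − 6·4
1 = −6·704 + 169·25
1 = 169·729 − 175·704
Thus 704·(-175) ≡ 1 (mod 729); reducing, -175 mod 729 = 554.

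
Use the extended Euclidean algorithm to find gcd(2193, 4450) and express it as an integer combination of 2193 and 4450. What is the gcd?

1

Apply Euclid's algorithm to 4450 and 2193:
4450 = 2·2193 + 64
2193 = 34·64 + 17
64 = 3·17 + 13
17 = 1·13 + 4
13 = 3·4 + 1
4 = 4·1 + 0
gcd(2193, 4450) = 1.
Working backward:
1 = 13 − 3·4
1 = −3·17 + 4·13
1 = 4·64 − 15·17
1 = −15·2193 + 514·64
1 = 514·4450 − 1043·2193
So 1 = (514)·4450 + (-1043)·2193.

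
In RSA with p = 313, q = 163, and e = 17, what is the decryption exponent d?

φ(n) = (p−1)(q−1) = 312·162 = 50544.
Need d with 17·d ≡ 1 (mod 50544). Apply the extended Euclidean algorithm:
50544 = 2973·17 + 3
17 = 5·3 + 2
3 = 1·2 + 1
2 = 2·1 + 0
Back-substitute:
1 = 3 − 2
1 = −17 + 6·3
1 = 6·50544 − 17839·17
So 17·(-17839) ≡ 1 (mod 50544), hence d ≡ -17839 ≡ 32705 (mod 50544).

32705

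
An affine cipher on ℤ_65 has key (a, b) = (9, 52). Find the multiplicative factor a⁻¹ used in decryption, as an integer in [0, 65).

gcd(65, 9) by repeated division:
65 = 7×9 + 2
9 = 4×2 + 1
2 = 2×1 + 0
The gcd is 1. Working backward:
1 = 9 − 4·2
1 = −4·65 + 29·9
So 9·29 ≡ 1 (mod 65).

29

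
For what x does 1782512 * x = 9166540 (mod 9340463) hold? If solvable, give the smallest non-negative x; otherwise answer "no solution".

3483322

First find gcd(1782512, 9340463):
9340463 = 5×1782512 + 427903
1782512 = 4×427903 + 70900
427903 = 6×70900 + 2503
70900 = 28×2503 + 816
2503 = 3×816 + 55
816 = 14×55 + 46
55 = 1×46 + 9
46 = 5×9 + 1
9 = 9×1 + 0
gcd = 1, so a unique solution mod 9340463 exists.
Back-substitute for the Bézout coefficients:
1 = 46 − 5·9
1 = −5·55 + 6·46
1 = 6·816 − 89·55
1 = −89·2503 + 273·816
1 = 273·70900 − 7733·2503
1 = −7733·427903 + 46671·70900
1 = 46671·1782512 − 194417·427903
1 = −194417·9340463 + 1018756·1782512
So 1782512·(1018756) ≡ 1 (mod 9340463), giving 1782512⁻¹ ≡ 1018756.
x ≡ 1782512⁻¹·9166540 ≡ 1018756·9166540 ≡ 3483322 (mod 9340463).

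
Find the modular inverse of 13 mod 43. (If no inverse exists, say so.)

10

Apply the Euclidean algorithm to 43 and 13:
43 = 3·13 + 4
13 = 3·4 + 1
4 = 4·1 + 0
gcd = 1, so the inverse exists. Back-substitute:
1 = 13 − 3·4
1 = −3·43 + 10·13
So 13·10 ≡ 1 (mod 43).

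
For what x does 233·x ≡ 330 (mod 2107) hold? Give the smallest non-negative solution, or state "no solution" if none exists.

First find gcd(233, 2107):
2107 = 9*233 + 10
233 = 23*10 + 3
10 = 3*3 + 1
3 = 3*1 + 0
gcd = 1, so a unique solution mod 2107 exists.
Back-substitute for the Bézout coefficients:
1 = 10 − 3·3
1 = −3·233 + 70·10
1 = 70·2107 − 633·233
So 233·(-633) ≡ 1 (mod 2107), giving 233⁻¹ ≡ 1474.
x ≡ 233⁻¹·330 ≡ 1474·330 ≡ 1810 (mod 2107).

1810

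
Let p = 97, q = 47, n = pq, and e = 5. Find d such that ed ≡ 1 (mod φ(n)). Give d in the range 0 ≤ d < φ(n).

φ(n) = (p−1)(q−1) = 96·46 = 4416.
Need d with 5·d ≡ 1 (mod 4416). Apply the extended Euclidean algorithm:
4416 = 883×5 + 1
5 = 5×1 + 0
Back-substitute:
1 = 4416 − 883·5
So 5·(-883) ≡ 1 (mod 4416), hence d ≡ -883 ≡ 3533 (mod 4416).

3533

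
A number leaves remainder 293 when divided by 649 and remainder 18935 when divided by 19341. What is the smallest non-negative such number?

7484561

Write x = 293 + 649·k. Then 649·k ≡ 18935 − 293 ≡ 18642 (mod 19341).
Need 649⁻¹ mod 19341. Extended Euclid on (19341, 649):
19341 = 29·649 + 520
649 = 1·520 + 129
520 = 4·129 + 4
129 = 32·4 + 1
4 = 4·1 + 0
Back-substitute:
1 = 129 − 32·4
1 = −32·520 + 129·129
1 = 129·649 − 161·520
1 = −161·19341 + 4798·649
649⁻¹ ≡ 4798 (mod 19341), so k ≡ 4798·18642 ≡ 11532 (mod 19341).
x = 293 + 649·11532 = 7484561.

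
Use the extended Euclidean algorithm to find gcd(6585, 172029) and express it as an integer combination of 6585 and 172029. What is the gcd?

Repeated division:
172029 = 26·6585 + 819
6585 = 8·819 + 33
819 = 24·33 + 27
33 = 1·27 + 6
27 = 4·6 + 3
6 = 2·3 + 0
gcd(6585, 172029) = 3.
Working backward:
3 = 27 − 4·6
3 = −4·33 + 5·27
3 = 5·819 − 124·33
3 = −124·6585 + 997·819
3 = 997·172029 − 26046·6585
So 3 = (997)·172029 + (-26046)·6585.

3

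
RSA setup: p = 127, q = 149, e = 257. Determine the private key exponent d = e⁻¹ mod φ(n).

φ(n) = (p−1)(q−1) = 126·148 = 18648.
Need d with 257·d ≡ 1 (mod 18648). Apply the extended Euclidean algorithm:
18648 = 72·257 + 144
257 = 1·144 + 113
144 = 1·113 + 31
113 = 3·31 + 20
31 = 1·20 + 11
20 = 1·11 + 9
11 = 1·9 + 2
9 = 4·2 + 1
2 = 2·1 + 0
Back-substitute:
1 = 9 − 4·2
1 = −4·11 + 5·9
1 = 5·20 − 9·11
1 = −9·31 + 14·20
1 = 14·113 − 51·31
1 = −51·144 + 65·113
1 = 65·257 − 116·144
1 = −116·18648 + 8417·257
So 257·8417 ≡ 1 (mod 18648), hence d = 8417.

8417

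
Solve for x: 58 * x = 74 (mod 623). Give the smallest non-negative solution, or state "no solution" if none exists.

345

First find gcd(58, 623):
623 = 10*58 + 43
58 = 1*43 + 15
43 = 2*15 + 13
15 = 1*13 + 2
13 = 6*2 + 1
2 = 2*1 + 0
gcd = 1, so a unique solution mod 623 exists.
Back-substitute for the Bézout coefficients:
1 = 13 − 6·2
1 = −6·15 + 7·13
1 = 7·43 − 20·15
1 = −20·58 + 27·43
1 = 27·623 − 290·58
So 58·(-290) ≡ 1 (mod 623), giving 58⁻¹ ≡ 333.
x ≡ 58⁻¹·74 ≡ 333·74 ≡ 345 (mod 623).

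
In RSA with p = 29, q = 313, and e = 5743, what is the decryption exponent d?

φ(n) = (p−1)(q−1) = 28·312 = 8736.
Need d with 5743·d ≡ 1 (mod 8736). Apply the extended Euclidean algorithm:
8736 = 1×5743 + 2993
5743 = 1×2993 + 2750
2993 = 1×2750 + 243
2750 = 11×243 + 77
243 = 3×77 + 12
77 = 6×12 + 5
12 = 2×5 + 2
5 = 2×2 + 1
2 = 2×1 + 0
Back-substitute:
1 = 5 − 2·2
1 = −2·12 + 5·5
1 = 5·77 − 32·12
1 = −32·243 + 101·77
1 = 101·2750 − 1143·243
1 = −1143·2993 + 1244·2750
1 = 1244·5743 − 2387·2993
1 = −2387·8736 + 3631·5743
So 5743·3631 ≡ 1 (mod 8736), hence d = 3631.

3631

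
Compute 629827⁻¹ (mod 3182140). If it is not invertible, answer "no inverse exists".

Extended Euclidean algorithm:
3182140 = 5×629827 + 33005
629827 = 19×33005 + 2732
33005 = 12×2732 + 221
2732 = 12×221 + 80
221 = 2×80 + 61
80 = 1×61 + 19
61 = 3×19 + 4
19 = 4×4 + 3
4 = 1×3 + 1
3 = 3×1 + 0
The gcd is 1. Working backward:
1 = 4 − 3
1 = −19 + 5·4
1 = 5·61 − 16·19
1 = −16·80 + 21·61
1 = 21·221 − 58·80
1 = −58·2732 + 717·221
1 = 717·33005 − 8662·2732
1 = −8662·629827 + 165295·33005
1 = 165295·3182140 − 835137·629827
Thus 629827·(-835137) ≡ 1 (mod 3182140); reducing, -835137 mod 3182140 = 2347003.

2347003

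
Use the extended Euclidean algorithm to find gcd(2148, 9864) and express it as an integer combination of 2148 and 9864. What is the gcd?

Euclidean algorithm:
9864 = 4·2148 + 1272
2148 = 1·1272 + 876
1272 = 1·876 + 396
876 = 2·396 + 84
396 = 4·84 + 60
84 = 1·60 + 24
60 = 2·24 + 12
24 = 2·12 + 0
gcd(2148, 9864) = 12.
Express as a combination:
12 = 60 − 2·24
12 = −2·84 + 3·60
12 = 3·396 − 14·84
12 = −14·876 + 31·396
12 = 31·1272 − 45·876
12 = −45·2148 + 76·1272
12 = 76·9864 − 349·2148
So 12 = (76)·9864 + (-349)·2148.

12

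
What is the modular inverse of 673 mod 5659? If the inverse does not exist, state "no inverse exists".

4877

Extended Euclidean algorithm:
5659 = 8·673 + 275
673 = 2·275 + 123
275 = 2·123 + 29
123 = 4·29 + 7
29 = 4·7 + 1
7 = 7·1 + 0
The gcd is 1. Working backward:
1 = 29 − 4·7
1 = −4·123 + 17·29
1 = 17·275 − 38·123
1 = −38·673 + 93·275
1 = 93·5659 − 782·673
Hence 673⁻¹ ≡ -782 ≡ 4877 (mod 5659).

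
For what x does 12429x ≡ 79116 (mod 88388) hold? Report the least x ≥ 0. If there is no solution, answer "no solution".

65588

First find gcd(12429, 88388):
88388 = 7×12429 + 1385
12429 = 8×1385 + 1349
1385 = 1×1349 + 36
1349 = 37×36 + 17
36 = 2×17 + 2
17 = 8×2 + 1
2 = 2×1 + 0
gcd = 1, so a unique solution mod 88388 exists.
Back-substitute for the Bézout coefficients:
1 = 17 − 8·2
1 = −8·36 + 17·17
1 = 17·1349 − 637·36
1 = −637·1385 + 654·1349
1 = 654·12429 − 5869·1385
1 = −5869·88388 + 41737·12429
So 12429·(41737) ≡ 1 (mod 88388), giving 12429⁻¹ ≡ 41737.
x ≡ 12429⁻¹·79116 ≡ 41737·79116 ≡ 65588 (mod 88388).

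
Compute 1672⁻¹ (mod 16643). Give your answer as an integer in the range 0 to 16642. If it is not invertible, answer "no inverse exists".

Euclidean algorithm on 16643, 1672:
16643 = 9·1672 + 1595
1672 = 1·1595 + 77
1595 = 20·77 + 55
77 = 1·55 + 22
55 = 2·22 + 11
22 = 2·11 + 0
gcd(1672, 16643) = 11 ≠ 1, so 1672 has no multiplicative inverse modulo 16643.

no inverse exists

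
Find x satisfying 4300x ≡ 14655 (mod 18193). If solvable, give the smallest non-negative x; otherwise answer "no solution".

7471

First find gcd(4300, 18193):
18193 = 4·4300 + 993
4300 = 4·993 + 328
993 = 3·328 + 9
328 = 36·9 + 4
9 = 2·4 + 1
4 = 4·1 + 0
gcd = 1, so a unique solution mod 18193 exists.
Back-substitute for the Bézout coefficients:
1 = 9 − 2·4
1 = −2·328 + 73·9
1 = 73·993 − 221·328
1 = −221·4300 + 957·993
1 = 957·18193 − 4049·4300
So 4300·(-4049) ≡ 1 (mod 18193), giving 4300⁻¹ ≡ 14144.
x ≡ 4300⁻¹·14655 ≡ 14144·14655 ≡ 7471 (mod 18193).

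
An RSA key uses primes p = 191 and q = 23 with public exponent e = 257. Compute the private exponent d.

φ(n) = (p−1)(q−1) = 190·22 = 4180.
Need d with 257·d ≡ 1 (mod 4180). Apply the extended Euclidean algorithm:
4180 = 16·257 + 68
257 = 3·68 + 53
68 = 1·53 + 15
53 = 3·15 + 8
15 = 1·8 + 7
8 = 1·7 + 1
7 = 7·1 + 0
Back-substitute:
1 = 8 − 7
1 = −15 + 2·8
1 = 2·53 − 7·15
1 = −7·68 + 9·53
1 = 9·257 − 34·68
1 = −34·4180 + 553·257
So 257·553 ≡ 1 (mod 4180), hence d = 553.

553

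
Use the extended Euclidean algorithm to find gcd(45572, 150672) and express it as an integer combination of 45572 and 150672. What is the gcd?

Apply Euclid's algorithm to 150672 and 45572:
150672 = 3×45572 + 13956
45572 = 3×13956 + 3704
13956 = 3×3704 + 2844
3704 = 1×2844 + 860
2844 = 3×860 + 264
860 = 3×264 + 68
264 = 3×68 + 60
68 = 1×60 + 8
60 = 7×8 + 4
8 = 2×4 + 0
gcd(45572, 150672) = 4.
Working backward:
4 = 60 − 7·8
4 = −7·68 + 8·60
4 = 8·264 − 31·68
4 = −31·860 + 101·264
4 = 101·2844 − 334·860
4 = −334·3704 + 435·2844
4 = 435·13956 − 1639·3704
4 = −1639·45572 + 5352·13956
4 = 5352·150672 − 17695·45572
So 4 = (5352)·150672 + (-17695)·45572.

4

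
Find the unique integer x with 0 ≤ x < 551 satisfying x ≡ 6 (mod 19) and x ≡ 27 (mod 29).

462

Write x = 6 + 19·k. Then 19·k ≡ 27 − 6 ≡ 21 (mod 29).
Need 19⁻¹ mod 29. Extended Euclid on (29, 19):
29 = 1·19 + 10
19 = 1·10 + 9
10 = 1·9 + 1
9 = 9·1 + 0
Back-substitute:
1 = 10 − 9
1 = −19 + 2·10
1 = 2·29 − 3·19
19⁻¹ ≡ 26 (mod 29), so k ≡ 26·21 ≡ 24 (mod 29).
x = 6 + 19·24 = 462.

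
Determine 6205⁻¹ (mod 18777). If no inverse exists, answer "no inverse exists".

Apply the Euclidean algorithm to 18777 and 6205:
18777 = 3·6205 + 162
6205 = 38·162 + 49
162 = 3·49 + 15
49 = 3·15 + 4
15 = 3·4 + 3
4 = 1·3 + 1
3 = 3·1 + 0
gcd = 1, so the inverse exists. Back-substitute:
1 = 4 − 3
1 = −15 + 4·4
1 = 4·49 − 13·15
1 = −13·162 + 43·49
1 = 43·6205 − 1647·162
1 = −1647·18777 + 4984·6205
So 6205·4984 ≡ 1 (mod 18777).

4984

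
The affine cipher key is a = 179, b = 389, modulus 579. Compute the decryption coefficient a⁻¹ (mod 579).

gcd(579, 179) by repeated division:
579 = 3×179 + 42
179 = 4×42 + 11
42 = 3×11 + 9
11 = 1×9 + 2
9 = 4×2 + 1
2 = 2×1 + 0
Since gcd(179, 579) = 1, back-substitute to write 1 as a combination:
1 = 9 − 4·2
1 = −4·11 + 5·9
1 = 5·42 − 19·11
1 = −19·179 + 81·42
1 = 81·579 − 262·179
Hence 179⁻¹ ≡ -262 ≡ 317 (mod 579).

317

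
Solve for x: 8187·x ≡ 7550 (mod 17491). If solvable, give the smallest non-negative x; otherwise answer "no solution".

First find gcd(8187, 17491):
17491 = 2·8187 + 1117
8187 = 7·1117 + 368
1117 = 3·368 + 13
368 = 28·13 + 4
13 = 3·4 + 1
4 = 4·1 + 0
gcd = 1, so a unique solution mod 17491 exists.
Back-substitute for the Bézout coefficients:
1 = 13 − 3·4
1 = −3·368 + 85·13
1 = 85·1117 − 258·368
1 = −258·8187 + 1891·1117
1 = 1891·17491 − 4040·8187
So 8187·(-4040) ≡ 1 (mod 17491), giving 8187⁻¹ ≡ 13451.
x ≡ 8187⁻¹·7550 ≡ 13451·7550 ≡ 2304 (mod 17491).

2304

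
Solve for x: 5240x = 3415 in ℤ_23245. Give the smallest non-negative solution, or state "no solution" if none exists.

1052

First find gcd(5240, 23245):
23245 = 4×5240 + 2285
5240 = 2×2285 + 670
2285 = 3×670 + 275
670 = 2×275 + 120
275 = 2×120 + 35
120 = 3×35 + 15
35 = 2×15 + 5
15 = 3×5 + 0
gcd = 5 and 5 | 3415, so solutions exist. Divide through by 5: 1048x ≡ 683 (mod 4649).
Now find 1048⁻¹ mod 4649:
4649 = 4×1048 + 457
1048 = 2×457 + 134
457 = 3×134 + 55
134 = 2×55 + 24
55 = 2×24 + 7
24 = 3×7 + 3
7 = 2×3 + 1
3 = 3×1 + 0
Back-substitute:
1 = 7 − 2·3
1 = −2·24 + 7·7
1 = 7·55 − 16·24
1 = −16·134 + 39·55
1 = 39·457 − 133·134
1 = −133·1048 + 305·457
1 = 305·4649 − 1353·1048
So 1048·(-1353) ≡ 1 (mod 4649), i.e. 1048⁻¹ ≡ 3296.
Then x ≡ 3296·683 ≡ 1052 (mod 4649); the smallest non-negative solution is x = 1052.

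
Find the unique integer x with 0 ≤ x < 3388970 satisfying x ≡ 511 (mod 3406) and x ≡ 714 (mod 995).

Write x = 511 + 3406·k. Then 3406·k ≡ 714 − 511 ≡ 203 (mod 995).
Need 3406⁻¹ mod 995. Extended Euclid on (995, 421):
995 = 2×421 + 153
421 = 2×153 + 115
153 = 1×115 + 38
115 = 3×38 + 1
38 = 38×1 + 0
Back-substitute:
1 = 115 − 3·38
1 = −3·153 + 4·115
1 = 4·421 − 11·153
1 = −11·995 + 26·421
3406⁻¹ ≡ 26 (mod 995), so k ≡ 26·203 ≡ 303 (mod 995).
x = 511 + 3406·303 = 1032529.

1032529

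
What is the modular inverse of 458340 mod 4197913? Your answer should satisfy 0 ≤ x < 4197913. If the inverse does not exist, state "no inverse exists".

gcd(4197913, 458340) by repeated division:
4197913 = 9×458340 + 72853
458340 = 6×72853 + 21222
72853 = 3×21222 + 9187
21222 = 2×9187 + 2848
9187 = 3×2848 + 643
2848 = 4×643 + 276
643 = 2×276 + 91
276 = 3×91 + 3
91 = 30×3 + 1
3 = 3×1 + 0
Since gcd(458340, 4197913) = 1, back-substitute to write 1 as a combination:
1 = 91 − 30·3
1 = −30·276 + 91·91
1 = 91·643 − 212·276
1 = −212·2848 + 939·643
1 = 939·9187 − 3029·2848
1 = −3029·21222 + 6997·9187
1 = 6997·72853 − 24020·21222
1 = −24020·458340 + 151117·72853
1 = 151117·4197913 − 1384073·458340
Hence 458340⁻¹ ≡ -1384073 ≡ 2813840 (mod 4197913).

2813840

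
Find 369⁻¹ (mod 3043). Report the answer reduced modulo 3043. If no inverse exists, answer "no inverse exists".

2441

Extended Euclidean algorithm:
3043 = 8·369 + 91
369 = 4·91 + 5
91 = 18·5 + 1
5 = 5·1 + 0
The gcd is 1. Working backward:
1 = 91 − 18·5
1 = −18·369 + 73·91
1 = 73·3043 − 602·369
Thus 369·(-602) ≡ 1 (mod 3043); reducing, -602 mod 3043 = 2441.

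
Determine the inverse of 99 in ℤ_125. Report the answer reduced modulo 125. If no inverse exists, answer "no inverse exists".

24

gcd(125, 99) by repeated division:
125 = 1*99 + 26
99 = 3*26 + 21
26 = 1*21 + 5
21 = 4*5 + 1
5 = 5*1 + 0
The gcd is 1. Working backward:
1 = 21 − 4·5
1 = −4·26 + 5·21
1 = 5·99 − 19·26
1 = −19·125 + 24·99
So 99·24 ≡ 1 (mod 125).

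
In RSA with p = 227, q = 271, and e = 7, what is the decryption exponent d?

φ(n) = (p−1)(q−1) = 226·270 = 61020.
Need d with 7·d ≡ 1 (mod 61020). Apply the extended Euclidean algorithm:
61020 = 8717*7 + 1
7 = 7*1 + 0
Back-substitute:
1 = 61020 − 8717·7
So 7·(-8717) ≡ 1 (mod 61020), hence d ≡ -8717 ≡ 52303 (mod 61020).

52303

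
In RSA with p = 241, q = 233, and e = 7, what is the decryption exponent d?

23863

φ(n) = (p−1)(q−1) = 240·232 = 55680.
Need d with 7·d ≡ 1 (mod 55680). Apply the extended Euclidean algorithm:
55680 = 7954×7 + 2
7 = 3×2 + 1
2 = 2×1 + 0
Back-substitute:
1 = 7 − 3·2
1 = −3·55680 + 23863·7
So 7·23863 ≡ 1 (mod 55680), hence d = 23863.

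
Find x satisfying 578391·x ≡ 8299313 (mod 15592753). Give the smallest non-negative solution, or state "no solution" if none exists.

1005741

First find gcd(578391, 15592753):
15592753 = 26*578391 + 554587
578391 = 1*554587 + 23804
554587 = 23*23804 + 7095
23804 = 3*7095 + 2519
7095 = 2*2519 + 2057
2519 = 1*2057 + 462
2057 = 4*462 + 209
462 = 2*209 + 44
209 = 4*44 + 33
44 = 1*33 + 11
33 = 3*11 + 0
gcd = 11 and 11 | 8299313, so solutions exist. Divide through by 11: 52581x ≡ 754483 (mod 1417523).
Now find 52581⁻¹ mod 1417523:
1417523 = 26×52581 + 50417
52581 = 1×50417 + 2164
50417 = 23×2164 + 645
2164 = 3×645 + 229
645 = 2×229 + 187
229 = 1×187 + 42
187 = 4×42 + 19
42 = 2×19 + 4
19 = 4×4 + 3
4 = 1×3 + 1
3 = 3×1 + 0
Back-substitute:
1 = 4 − 3
1 = −19 + 5·4
1 = 5·42 − 11·19
1 = −11·187 + 49·42
1 = 49·229 − 60·187
1 = −60·645 + 169·229
1 = 169·2164 − 567·645
1 = −567·50417 + 13210·2164
1 = 13210·52581 − 13777·50417
1 = −13777·1417523 + 371412·52581
So 52581⁻¹ ≡ 371412 (mod 1417523).
Then x ≡ 371412·754483 ≡ 1005741 (mod 1417523); the smallest non-negative solution is x = 1005741.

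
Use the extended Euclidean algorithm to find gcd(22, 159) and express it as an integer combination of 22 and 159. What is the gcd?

Repeated division:
159 = 7*22 + 5
22 = 4*5 + 2
5 = 2*2 + 1
2 = 2*1 + 0
gcd(22, 159) = 1.
Back-substituting:
1 = 5 − 2·2
1 = −2·22 + 9·5
1 = 9·159 − 65·22
So 1 = (9)·159 + (-65)·22.

1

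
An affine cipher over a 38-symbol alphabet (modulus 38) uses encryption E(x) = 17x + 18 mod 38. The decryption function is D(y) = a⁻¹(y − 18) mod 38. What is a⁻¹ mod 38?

Run Euclid on (38, 17):
38 = 2·17 + 4
17 = 4·4 + 1
4 = 4·1 + 0
The gcd is 1. Working backward:
1 = 17 − 4·4
1 = −4·38 + 9·17
So 17·9 ≡ 1 (mod 38).

9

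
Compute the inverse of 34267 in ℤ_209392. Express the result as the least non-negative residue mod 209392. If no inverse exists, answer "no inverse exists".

gcd(209392, 34267) by repeated division:
209392 = 6·34267 + 3790
34267 = 9·3790 + 157
3790 = 24·157 + 22
157 = 7·22 + 3
22 = 7·3 + 1
3 = 3·1 + 0
gcd = 1, so the inverse exists. Back-substitute:
1 = 22 − 7·3
1 = −7·157 + 50·22
1 = 50·3790 − 1207·157
1 = −1207·34267 + 10913·3790
1 = 10913·209392 − 66685·34267
Hence 34267⁻¹ ≡ -66685 ≡ 142707 (mod 209392).

142707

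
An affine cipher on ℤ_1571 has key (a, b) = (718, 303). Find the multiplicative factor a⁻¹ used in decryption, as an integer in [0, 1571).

256

Apply the Euclidean algorithm to 1571 and 718:
1571 = 2×718 + 135
718 = 5×135 + 43
135 = 3×43 + 6
43 = 7×6 + 1
6 = 6×1 + 0
The gcd is 1. Working backward:
1 = 43 − 7·6
1 = −7·135 + 22·43
1 = 22·718 − 117·135
1 = −117·1571 + 256·718
So 718·256 ≡ 1 (mod 1571).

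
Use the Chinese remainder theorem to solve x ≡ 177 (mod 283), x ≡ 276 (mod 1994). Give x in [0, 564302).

Write x = 177 + 283·k. Then 283·k ≡ 276 − 177 ≡ 99 (mod 1994).
Need 283⁻¹ mod 1994. Extended Euclid on (1994, 283):
1994 = 7×283 + 13
283 = 21×13 + 10
13 = 1×10 + 3
10 = 3×3 + 1
3 = 3×1 + 0
Back-substitute:
1 = 10 − 3·3
1 = −3·13 + 4·10
1 = 4·283 − 87·13
1 = −87·1994 + 613·283
283⁻¹ ≡ 613 (mod 1994), so k ≡ 613·99 ≡ 867 (mod 1994).
x = 177 + 283·867 = 245538.

245538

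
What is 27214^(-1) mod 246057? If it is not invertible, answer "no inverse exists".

66790

Run Euclid on (246057, 27214):
246057 = 9*27214 + 1131
27214 = 24*1131 + 70
1131 = 16*70 + 11
70 = 6*11 + 4
11 = 2*4 + 3
4 = 1*3 + 1
3 = 3*1 + 0
The gcd is 1. Working backward:
1 = 4 − 3
1 = −11 + 3·4
1 = 3·70 − 19·11
1 = −19·1131 + 307·70
1 = 307·27214 − 7387·1131
1 = −7387·246057 + 66790·27214
So 27214·66790 ≡ 1 (mod 246057).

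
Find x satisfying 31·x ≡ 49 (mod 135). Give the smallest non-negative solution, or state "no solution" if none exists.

First find gcd(31, 135):
135 = 4*31 + 11
31 = 2*11 + 9
11 = 1*9 + 2
9 = 4*2 + 1
2 = 2*1 + 0
gcd = 1, so a unique solution mod 135 exists.
Back-substitute for the Bézout coefficients:
1 = 9 − 4·2
1 = −4·11 + 5·9
1 = 5·31 − 14·11
1 = −14·135 + 61·31
So 31·(61) ≡ 1 (mod 135), giving 31⁻¹ ≡ 61.
x ≡ 31⁻¹·49 ≡ 61·49 ≡ 19 (mod 135).

19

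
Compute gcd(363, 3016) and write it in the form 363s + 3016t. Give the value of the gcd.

Euclidean algorithm:
3016 = 8*363 + 112
363 = 3*112 + 27
112 = 4*27 + 4
27 = 6*4 + 3
4 = 1*3 + 1
3 = 3*1 + 0
gcd(363, 3016) = 1.
Working backward:
1 = 4 − 3
1 = −27 + 7·4
1 = 7·112 − 29·27
1 = −29·363 + 94·112
1 = 94·3016 − 781·363
So 1 = (94)·3016 + (-781)·363.

1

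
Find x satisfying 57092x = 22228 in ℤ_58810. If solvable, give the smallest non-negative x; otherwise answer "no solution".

First find gcd(57092, 58810):
58810 = 1*57092 + 1718
57092 = 33*1718 + 398
1718 = 4*398 + 126
398 = 3*126 + 20
126 = 6*20 + 6
20 = 3*6 + 2
6 = 3*2 + 0
gcd = 2 and 2 | 22228, so solutions exist. Divide through by 2: 28546x ≡ 11114 (mod 29405).
Now find 28546⁻¹ mod 29405:
29405 = 1·28546 + 859
28546 = 33·859 + 199
859 = 4·199 + 63
199 = 3·63 + 10
63 = 6·10 + 3
10 = 3·3 + 1
3 = 3·1 + 0
Back-substitute:
1 = 10 − 3·3
1 = −3·63 + 19·10
1 = 19·199 − 60·63
1 = −60·859 + 259·199
1 = 259·28546 − 8607·859
1 = −8607·29405 + 8866·28546
So 28546⁻¹ ≡ 8866 (mod 29405).
Then x ≡ 8866·11114 ≡ 569 (mod 29405); the smallest non-negative solution is x = 569.

569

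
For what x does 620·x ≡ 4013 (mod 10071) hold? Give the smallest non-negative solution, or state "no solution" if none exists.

9379

First find gcd(620, 10071):
10071 = 16*620 + 151
620 = 4*151 + 16
151 = 9*16 + 7
16 = 2*7 + 2
7 = 3*2 + 1
2 = 2*1 + 0
gcd = 1, so a unique solution mod 10071 exists.
Back-substitute for the Bézout coefficients:
1 = 7 − 3·2
1 = −3·16 + 7·7
1 = 7·151 − 66·16
1 = −66·620 + 271·151
1 = 271·10071 − 4402·620
So 620·(-4402) ≡ 1 (mod 10071), giving 620⁻¹ ≡ 5669.
x ≡ 620⁻¹·4013 ≡ 5669·4013 ≡ 9379 (mod 10071).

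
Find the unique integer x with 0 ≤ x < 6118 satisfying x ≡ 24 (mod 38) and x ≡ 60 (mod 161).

Write x = 24 + 38·k. Then 38·k ≡ 60 − 24 ≡ 36 (mod 161).
Need 38⁻¹ mod 161. Extended Euclid on (161, 38):
161 = 4·38 + 9
38 = 4·9 + 2
9 = 4·2 + 1
2 = 2·1 + 0
Back-substitute:
1 = 9 − 4·2
1 = −4·38 + 17·9
1 = 17·161 − 72·38
38⁻¹ ≡ 89 (mod 161), so k ≡ 89·36 ≡ 145 (mod 161).
x = 24 + 38·145 = 5534.

5534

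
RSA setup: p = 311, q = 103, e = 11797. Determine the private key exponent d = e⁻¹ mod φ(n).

7513

φ(n) = (p−1)(q−1) = 310·102 = 31620.
Need d with 11797·d ≡ 1 (mod 31620). Apply the extended Euclidean algorithm:
31620 = 2·11797 + 8026
11797 = 1·8026 + 3771
8026 = 2·3771 + 484
3771 = 7·484 + 383
484 = 1·383 + 101
383 = 3·101 + 80
101 = 1·80 + 21
80 = 3·21 + 17
21 = 1·17 + 4
17 = 4·4 + 1
4 = 4·1 + 0
Back-substitute:
1 = 17 − 4·4
1 = −4·21 + 5·17
1 = 5·80 − 19·21
1 = −19·101 + 24·80
1 = 24·383 − 91·101
1 = −91·484 + 115·383
1 = 115·3771 − 896·484
1 = −896·8026 + 1907·3771
1 = 1907·11797 − 2803·8026
1 = −2803·31620 + 7513·11797
So 11797·7513 ≡ 1 (mod 31620), hence d = 7513.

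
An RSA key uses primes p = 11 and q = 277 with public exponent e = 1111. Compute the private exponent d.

631

φ(n) = (p−1)(q−1) = 10·276 = 2760.
Need d with 1111·d ≡ 1 (mod 2760). Apply the extended Euclidean algorithm:
2760 = 2·1111 + 538
1111 = 2·538 + 35
538 = 15·35 + 13
35 = 2·13 + 9
13 = 1·9 + 4
9 = 2·4 + 1
4 = 4·1 + 0
Back-substitute:
1 = 9 − 2·4
1 = −2·13 + 3·9
1 = 3·35 − 8·13
1 = −8·538 + 123·35
1 = 123·1111 − 254·538
1 = −254·2760 + 631·1111
So 1111·631 ≡ 1 (mod 2760), hence d = 631.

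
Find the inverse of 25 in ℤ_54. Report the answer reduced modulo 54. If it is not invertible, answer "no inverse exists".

Extended Euclidean algorithm:
54 = 2·25 + 4
25 = 6·4 + 1
4 = 4·1 + 0
Since gcd(25, 54) = 1, back-substitute to write 1 as a combination:
1 = 25 − 6·4
1 = −6·54 + 13·25
So 25·13 ≡ 1 (mod 54).

13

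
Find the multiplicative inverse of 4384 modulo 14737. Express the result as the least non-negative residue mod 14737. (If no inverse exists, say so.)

gcd(14737, 4384) by repeated division:
14737 = 3×4384 + 1585
4384 = 2×1585 + 1214
1585 = 1×1214 + 371
1214 = 3×371 + 101
371 = 3×101 + 68
101 = 1×68 + 33
68 = 2×33 + 2
33 = 16×2 + 1
2 = 2×1 + 0
The gcd is 1. Working backward:
1 = 33 − 16·2
1 = −16·68 + 33·33
1 = 33·101 − 49·68
1 = −49·371 + 180·101
1 = 180·1214 − 589·371
1 = −589·1585 + 769·1214
1 = 769·4384 − 2127·1585
1 = −2127·14737 + 7150·4384
So 4384·7150 ≡ 1 (mod 14737).

7150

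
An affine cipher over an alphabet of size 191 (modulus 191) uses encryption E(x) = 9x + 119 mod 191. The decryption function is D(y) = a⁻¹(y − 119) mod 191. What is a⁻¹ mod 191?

85

gcd(191, 9) by repeated division:
191 = 21×9 + 2
9 = 4×2 + 1
2 = 2×1 + 0
gcd = 1, so the inverse exists. Back-substitute:
1 = 9 − 4·2
1 = −4·191 + 85·9
So 9·85 ≡ 1 (mod 191).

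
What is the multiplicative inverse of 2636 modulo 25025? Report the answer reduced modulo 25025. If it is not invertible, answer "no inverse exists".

gcd(25025, 2636) by repeated division:
25025 = 9*2636 + 1301
2636 = 2*1301 + 34
1301 = 38*34 + 9
34 = 3*9 + 7
9 = 1*7 + 2
7 = 3*2 + 1
2 = 2*1 + 0
gcd = 1, so the inverse exists. Back-substitute:
1 = 7 − 3·2
1 = −3·9 + 4·7
1 = 4·34 − 15·9
1 = −15·1301 + 574·34
1 = 574·2636 − 1163·1301
1 = −1163·25025 + 11041·2636
So 2636·11041 ≡ 1 (mod 25025).

11041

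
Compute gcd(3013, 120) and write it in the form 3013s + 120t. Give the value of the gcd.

Euclidean algorithm:
3013 = 25·120 + 13
120 = 9·13 + 3
13 = 4·3 + 1
3 = 3·1 + 0
gcd(3013, 120) = 1.
Express as a combination:
1 = 13 − 4·3
1 = −4·120 + 37·13
1 = 37·3013 − 929·120
So 1 = (37)·3013 + (-929)·120.

1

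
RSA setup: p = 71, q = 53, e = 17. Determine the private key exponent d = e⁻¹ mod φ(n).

1713

φ(n) = (p−1)(q−1) = 70·52 = 3640.
Need d with 17·d ≡ 1 (mod 3640). Apply the extended Euclidean algorithm:
3640 = 214×17 + 2
17 = 8×2 + 1
2 = 2×1 + 0
Back-substitute:
1 = 17 − 8·2
1 = −8·3640 + 1713·17
So 17·1713 ≡ 1 (mod 3640), hence d = 1713.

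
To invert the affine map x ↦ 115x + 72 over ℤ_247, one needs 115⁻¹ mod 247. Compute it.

58

Run Euclid on (247, 115):
247 = 2*115 + 17
115 = 6*17 + 13
17 = 1*13 + 4
13 = 3*4 + 1
4 = 4*1 + 0
The gcd is 1. Working backward:
1 = 13 − 3·4
1 = −3·17 + 4·13
1 = 4·115 − 27·17
1 = −27·247 + 58·115
So 115·58 ≡ 1 (mod 247).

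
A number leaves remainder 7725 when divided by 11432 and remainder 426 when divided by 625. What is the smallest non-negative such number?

Write x = 7725 + 11432·k. Then 11432·k ≡ 426 − 7725 ≡ 201 (mod 625).
Need 11432⁻¹ mod 625. Extended Euclid on (625, 182):
625 = 3*182 + 79
182 = 2*79 + 24
79 = 3*24 + 7
24 = 3*7 + 3
7 = 2*3 + 1
3 = 3*1 + 0
Back-substitute:
1 = 7 − 2·3
1 = −2·24 + 7·7
1 = 7·79 − 23·24
1 = −23·182 + 53·79
1 = 53·625 − 182·182
11432⁻¹ ≡ 443 (mod 625), so k ≡ 443·201 ≡ 293 (mod 625).
x = 7725 + 11432·293 = 3357301.

3357301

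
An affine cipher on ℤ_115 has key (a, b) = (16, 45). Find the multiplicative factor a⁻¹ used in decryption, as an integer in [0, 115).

Run Euclid on (115, 16):
115 = 7*16 + 3
16 = 5*3 + 1
3 = 3*1 + 0
gcd = 1, so the inverse exists. Back-substitute:
1 = 16 − 5·3
1 = −5·115 + 36·16
So 16·36 ≡ 1 (mod 115).

36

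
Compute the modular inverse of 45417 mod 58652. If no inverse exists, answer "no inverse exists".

23545

Apply the Euclidean algorithm to 58652 and 45417:
58652 = 1×45417 + 13235
45417 = 3×13235 + 5712
13235 = 2×5712 + 1811
5712 = 3×1811 + 279
1811 = 6×279 + 137
279 = 2×137 + 5
137 = 27×5 + 2
5 = 2×2 + 1
2 = 2×1 + 0
gcd = 1, so the inverse exists. Back-substitute:
1 = 5 − 2·2
1 = −2·137 + 55·5
1 = 55·279 − 112·137
1 = −112·1811 + 727·279
1 = 727·5712 − 2293·1811
1 = −2293·13235 + 5313·5712
1 = 5313·45417 − 18232·13235
1 = −18232·58652 + 23545·45417
So 45417·23545 ≡ 1 (mod 58652).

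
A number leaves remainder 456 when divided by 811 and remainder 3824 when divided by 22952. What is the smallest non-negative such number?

11892960

Write x = 456 + 811·k. Then 811·k ≡ 3824 − 456 ≡ 3368 (mod 22952).
Need 811⁻¹ mod 22952. Extended Euclid on (22952, 811):
22952 = 28*811 + 244
811 = 3*244 + 79
244 = 3*79 + 7
79 = 11*7 + 2
7 = 3*2 + 1
2 = 2*1 + 0
Back-substitute:
1 = 7 − 3·2
1 = −3·79 + 34·7
1 = 34·244 − 105·79
1 = −105·811 + 349·244
1 = 349·22952 − 9877·811
811⁻¹ ≡ 13075 (mod 22952), so k ≡ 13075·3368 ≡ 14664 (mod 22952).
x = 456 + 811·14664 = 11892960.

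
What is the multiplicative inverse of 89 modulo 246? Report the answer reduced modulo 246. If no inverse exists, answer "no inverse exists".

47

gcd(246, 89) by repeated division:
246 = 2·89 + 68
89 = 1·68 + 21
68 = 3·21 + 5
21 = 4·5 + 1
5 = 5·1 + 0
gcd = 1, so the inverse exists. Back-substitute:
1 = 21 − 4·5
1 = −4·68 + 13·21
1 = 13·89 − 17·68
1 = −17·246 + 47·89
So 89·47 ≡ 1 (mod 246).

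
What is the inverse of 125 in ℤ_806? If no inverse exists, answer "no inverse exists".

187

gcd(806, 125) by repeated division:
806 = 6·125 + 56
125 = 2·56 + 13
56 = 4·13 + 4
13 = 3·4 + 1
4 = 4·1 + 0
gcd = 1, so the inverse exists. Back-substitute:
1 = 13 − 3·4
1 = −3·56 + 13·13
1 = 13·125 − 29·56
1 = −29·806 + 187·125
So 125·187 ≡ 1 (mod 806).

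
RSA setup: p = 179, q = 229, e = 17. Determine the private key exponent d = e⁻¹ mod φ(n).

23873

φ(n) = (p−1)(q−1) = 178·228 = 40584.
Need d with 17·d ≡ 1 (mod 40584). Apply the extended Euclidean algorithm:
40584 = 2387*17 + 5
17 = 3*5 + 2
5 = 2*2 + 1
2 = 2*1 + 0
Back-substitute:
1 = 5 − 2·2
1 = −2·17 + 7·5
1 = 7·40584 − 16711·17
So 17·(-16711) ≡ 1 (mod 40584), hence d ≡ -16711 ≡ 23873 (mod 40584).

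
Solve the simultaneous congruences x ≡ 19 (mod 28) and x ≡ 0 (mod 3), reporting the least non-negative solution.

Write x = 19 + 28·k. Then 28·k ≡ 0 − 19 ≡ 2 (mod 3).
Need 28⁻¹ mod 3. Extended Euclid on (3, 1):
3 = 3*1 + 0
28⁻¹ ≡ 1 (mod 3), so k ≡ 1·2 ≡ 2 (mod 3).
x = 19 + 28·2 = 75.

75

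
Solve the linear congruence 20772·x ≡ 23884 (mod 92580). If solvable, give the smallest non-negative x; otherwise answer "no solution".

gcd(20772, 92580):
92580 = 4·20772 + 9492
20772 = 2·9492 + 1788
9492 = 5·1788 + 552
1788 = 3·552 + 132
552 = 4·132 + 24
132 = 5·24 + 12
24 = 2·12 + 0
gcd = 12, but 12 ∤ 23884, so the congruence has no solution.

no solution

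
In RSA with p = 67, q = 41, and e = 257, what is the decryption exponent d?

113

φ(n) = (p−1)(q−1) = 66·40 = 2640.
Need d with 257·d ≡ 1 (mod 2640). Apply the extended Euclidean algorithm:
2640 = 10·257 + 70
257 = 3·70 + 47
70 = 1·47 + 23
47 = 2·23 + 1
23 = 23·1 + 0
Back-substitute:
1 = 47 − 2·23
1 = −2·70 + 3·47
1 = 3·257 − 11·70
1 = −11·2640 + 113·257
So 257·113 ≡ 1 (mod 2640), hence d = 113.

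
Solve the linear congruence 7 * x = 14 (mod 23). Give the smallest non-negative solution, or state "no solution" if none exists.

First find gcd(7, 23):
23 = 3·7 + 2
7 = 3·2 + 1
2 = 2·1 + 0
gcd = 1, so a unique solution mod 23 exists.
Back-substitute for the Bézout coefficients:
1 = 7 − 3·2
1 = −3·23 + 10·7
So 7·(10) ≡ 1 (mod 23), giving 7⁻¹ ≡ 10.
x ≡ 7⁻¹·14 ≡ 10·14 ≡ 2 (mod 23).

2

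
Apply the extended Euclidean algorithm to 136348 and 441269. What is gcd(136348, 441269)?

Euclidean algorithm:
441269 = 3·136348 + 32225
136348 = 4·32225 + 7448
32225 = 4·7448 + 2433
7448 = 3·2433 + 149
2433 = 16·149 + 49
149 = 3·49 + 2
49 = 24·2 + 1
2 = 2·1 + 0
gcd(136348, 441269) = 1.
Back-substituting:
1 = 49 − 24·2
1 = −24·149 + 73·49
1 = 73·2433 − 1192·149
1 = −1192·7448 + 3649·2433
1 = 3649·32225 − 15788·7448
1 = −15788·136348 + 66801·32225
1 = 66801·441269 − 216191·136348
So 1 = (66801)·441269 + (-216191)·136348.

1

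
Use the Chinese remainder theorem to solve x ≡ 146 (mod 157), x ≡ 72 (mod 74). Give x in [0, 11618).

Write x = 146 + 157·k. Then 157·k ≡ 72 − 146 ≡ 0 (mod 74).
Need 157⁻¹ mod 74. Extended Euclid on (74, 9):
74 = 8*9 + 2
9 = 4*2 + 1
2 = 2*1 + 0
Back-substitute:
1 = 9 − 4·2
1 = −4·74 + 33·9
157⁻¹ ≡ 33 (mod 74), so k ≡ 33·0 ≡ 0 (mod 74).
x = 146 + 157·0 = 146.

146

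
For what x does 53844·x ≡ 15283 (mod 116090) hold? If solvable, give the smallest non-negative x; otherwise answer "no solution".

no solution

gcd(53844, 116090):
116090 = 2·53844 + 8402
53844 = 6·8402 + 3432
8402 = 2·3432 + 1538
3432 = 2·1538 + 356
1538 = 4·356 + 114
356 = 3·114 + 14
114 = 8·14 + 2
14 = 7·2 + 0
gcd = 2, but 2 ∤ 15283, so the congruence has no solution.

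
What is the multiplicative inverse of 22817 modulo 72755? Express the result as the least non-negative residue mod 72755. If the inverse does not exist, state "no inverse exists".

gcd(72755, 22817) by repeated division:
72755 = 3×22817 + 4304
22817 = 5×4304 + 1297
4304 = 3×1297 + 413
1297 = 3×413 + 58
413 = 7×58 + 7
58 = 8×7 + 2
7 = 3×2 + 1
2 = 2×1 + 0
The gcd is 1. Working backward:
1 = 7 − 3·2
1 = −3·58 + 25·7
1 = 25·413 − 178·58
1 = −178·1297 + 559·413
1 = 559·4304 − 1855·1297
1 = −1855·22817 + 9834·4304
1 = 9834·72755 − 31357·22817
Hence 22817⁻¹ ≡ -31357 ≡ 41398 (mod 72755).

41398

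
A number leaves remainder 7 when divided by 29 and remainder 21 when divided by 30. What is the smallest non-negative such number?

471

Write x = 7 + 29·k. Then 29·k ≡ 21 − 7 ≡ 14 (mod 30).
Need 29⁻¹ mod 30. Extended Euclid on (30, 29):
30 = 1·29 + 1
29 = 29·1 + 0
Back-substitute:
1 = 30 − 29
29⁻¹ ≡ 29 (mod 30), so k ≡ 29·14 ≡ 16 (mod 30).
x = 7 + 29·16 = 471.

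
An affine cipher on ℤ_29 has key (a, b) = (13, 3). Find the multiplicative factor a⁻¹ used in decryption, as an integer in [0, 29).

gcd(29, 13) by repeated division:
29 = 2*13 + 3
13 = 4*3 + 1
3 = 3*1 + 0
gcd = 1, so the inverse exists. Back-substitute:
1 = 13 − 4·3
1 = −4·29 + 9·13
So 13·9 ≡ 1 (mod 29).

9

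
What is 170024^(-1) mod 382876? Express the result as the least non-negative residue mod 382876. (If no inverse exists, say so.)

Compute gcd(170024, 382876):
382876 = 2*170024 + 42828
170024 = 3*42828 + 41540
42828 = 1*41540 + 1288
41540 = 32*1288 + 324
1288 = 3*324 + 316
324 = 1*316 + 8
316 = 39*8 + 4
8 = 2*4 + 0
The gcd is 4, not 1, hence no inverse exists.

no inverse exists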